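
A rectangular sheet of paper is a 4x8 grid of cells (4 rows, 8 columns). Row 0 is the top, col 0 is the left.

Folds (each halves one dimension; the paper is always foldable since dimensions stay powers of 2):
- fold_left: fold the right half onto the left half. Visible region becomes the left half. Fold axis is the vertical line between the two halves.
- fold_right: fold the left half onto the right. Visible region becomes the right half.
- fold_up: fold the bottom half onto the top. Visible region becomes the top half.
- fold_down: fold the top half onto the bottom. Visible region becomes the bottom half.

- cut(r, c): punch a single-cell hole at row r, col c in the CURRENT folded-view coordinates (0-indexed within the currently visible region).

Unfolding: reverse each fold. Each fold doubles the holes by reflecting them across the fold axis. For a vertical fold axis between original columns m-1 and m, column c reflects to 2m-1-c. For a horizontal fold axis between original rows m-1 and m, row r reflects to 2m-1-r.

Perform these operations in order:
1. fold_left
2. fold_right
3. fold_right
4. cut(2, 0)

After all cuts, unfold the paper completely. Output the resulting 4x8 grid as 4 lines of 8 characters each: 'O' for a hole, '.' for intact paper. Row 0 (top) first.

Answer: ........
........
OOOOOOOO
........

Derivation:
Op 1 fold_left: fold axis v@4; visible region now rows[0,4) x cols[0,4) = 4x4
Op 2 fold_right: fold axis v@2; visible region now rows[0,4) x cols[2,4) = 4x2
Op 3 fold_right: fold axis v@3; visible region now rows[0,4) x cols[3,4) = 4x1
Op 4 cut(2, 0): punch at orig (2,3); cuts so far [(2, 3)]; region rows[0,4) x cols[3,4) = 4x1
Unfold 1 (reflect across v@3): 2 holes -> [(2, 2), (2, 3)]
Unfold 2 (reflect across v@2): 4 holes -> [(2, 0), (2, 1), (2, 2), (2, 3)]
Unfold 3 (reflect across v@4): 8 holes -> [(2, 0), (2, 1), (2, 2), (2, 3), (2, 4), (2, 5), (2, 6), (2, 7)]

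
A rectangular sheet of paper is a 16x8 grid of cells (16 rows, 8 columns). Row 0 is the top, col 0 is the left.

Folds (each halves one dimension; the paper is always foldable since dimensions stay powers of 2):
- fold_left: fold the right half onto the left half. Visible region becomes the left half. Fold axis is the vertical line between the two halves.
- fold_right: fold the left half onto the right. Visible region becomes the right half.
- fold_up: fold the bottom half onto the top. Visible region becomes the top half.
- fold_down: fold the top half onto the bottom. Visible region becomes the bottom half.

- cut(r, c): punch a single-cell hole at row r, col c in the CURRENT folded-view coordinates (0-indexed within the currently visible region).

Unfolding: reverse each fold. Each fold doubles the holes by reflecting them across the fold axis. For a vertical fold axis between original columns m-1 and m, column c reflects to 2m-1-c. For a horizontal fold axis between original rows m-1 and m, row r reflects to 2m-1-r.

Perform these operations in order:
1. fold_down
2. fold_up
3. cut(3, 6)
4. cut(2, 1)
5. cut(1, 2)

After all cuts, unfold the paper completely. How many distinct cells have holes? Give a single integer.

Op 1 fold_down: fold axis h@8; visible region now rows[8,16) x cols[0,8) = 8x8
Op 2 fold_up: fold axis h@12; visible region now rows[8,12) x cols[0,8) = 4x8
Op 3 cut(3, 6): punch at orig (11,6); cuts so far [(11, 6)]; region rows[8,12) x cols[0,8) = 4x8
Op 4 cut(2, 1): punch at orig (10,1); cuts so far [(10, 1), (11, 6)]; region rows[8,12) x cols[0,8) = 4x8
Op 5 cut(1, 2): punch at orig (9,2); cuts so far [(9, 2), (10, 1), (11, 6)]; region rows[8,12) x cols[0,8) = 4x8
Unfold 1 (reflect across h@12): 6 holes -> [(9, 2), (10, 1), (11, 6), (12, 6), (13, 1), (14, 2)]
Unfold 2 (reflect across h@8): 12 holes -> [(1, 2), (2, 1), (3, 6), (4, 6), (5, 1), (6, 2), (9, 2), (10, 1), (11, 6), (12, 6), (13, 1), (14, 2)]

Answer: 12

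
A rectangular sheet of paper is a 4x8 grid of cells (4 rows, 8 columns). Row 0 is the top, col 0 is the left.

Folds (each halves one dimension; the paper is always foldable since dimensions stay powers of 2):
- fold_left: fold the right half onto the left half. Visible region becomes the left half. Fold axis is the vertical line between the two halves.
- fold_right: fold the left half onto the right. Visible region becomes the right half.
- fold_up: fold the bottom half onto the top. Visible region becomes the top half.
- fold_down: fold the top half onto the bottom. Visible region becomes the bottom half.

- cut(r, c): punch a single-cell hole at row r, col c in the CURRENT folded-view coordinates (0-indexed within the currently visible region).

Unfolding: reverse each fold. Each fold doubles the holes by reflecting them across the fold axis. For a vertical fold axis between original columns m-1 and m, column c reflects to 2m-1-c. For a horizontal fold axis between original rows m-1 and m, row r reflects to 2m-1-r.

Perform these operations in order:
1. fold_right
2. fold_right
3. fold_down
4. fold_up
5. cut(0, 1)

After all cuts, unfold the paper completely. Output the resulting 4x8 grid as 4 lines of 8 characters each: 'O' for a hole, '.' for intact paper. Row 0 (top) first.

Op 1 fold_right: fold axis v@4; visible region now rows[0,4) x cols[4,8) = 4x4
Op 2 fold_right: fold axis v@6; visible region now rows[0,4) x cols[6,8) = 4x2
Op 3 fold_down: fold axis h@2; visible region now rows[2,4) x cols[6,8) = 2x2
Op 4 fold_up: fold axis h@3; visible region now rows[2,3) x cols[6,8) = 1x2
Op 5 cut(0, 1): punch at orig (2,7); cuts so far [(2, 7)]; region rows[2,3) x cols[6,8) = 1x2
Unfold 1 (reflect across h@3): 2 holes -> [(2, 7), (3, 7)]
Unfold 2 (reflect across h@2): 4 holes -> [(0, 7), (1, 7), (2, 7), (3, 7)]
Unfold 3 (reflect across v@6): 8 holes -> [(0, 4), (0, 7), (1, 4), (1, 7), (2, 4), (2, 7), (3, 4), (3, 7)]
Unfold 4 (reflect across v@4): 16 holes -> [(0, 0), (0, 3), (0, 4), (0, 7), (1, 0), (1, 3), (1, 4), (1, 7), (2, 0), (2, 3), (2, 4), (2, 7), (3, 0), (3, 3), (3, 4), (3, 7)]

Answer: O..OO..O
O..OO..O
O..OO..O
O..OO..O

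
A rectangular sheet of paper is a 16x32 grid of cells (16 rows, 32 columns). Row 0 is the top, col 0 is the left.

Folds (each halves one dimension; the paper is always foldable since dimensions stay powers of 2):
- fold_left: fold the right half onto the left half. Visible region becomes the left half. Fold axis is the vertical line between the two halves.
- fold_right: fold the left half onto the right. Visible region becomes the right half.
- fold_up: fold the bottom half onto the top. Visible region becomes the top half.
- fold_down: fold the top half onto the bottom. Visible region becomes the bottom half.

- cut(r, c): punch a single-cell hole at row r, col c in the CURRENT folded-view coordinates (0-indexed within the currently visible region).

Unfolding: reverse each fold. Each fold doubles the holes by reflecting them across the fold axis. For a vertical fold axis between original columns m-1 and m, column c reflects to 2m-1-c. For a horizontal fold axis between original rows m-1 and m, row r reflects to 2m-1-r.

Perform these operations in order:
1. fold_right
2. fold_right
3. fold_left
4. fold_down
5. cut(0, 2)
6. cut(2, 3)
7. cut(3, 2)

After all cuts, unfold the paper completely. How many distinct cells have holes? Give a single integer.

Op 1 fold_right: fold axis v@16; visible region now rows[0,16) x cols[16,32) = 16x16
Op 2 fold_right: fold axis v@24; visible region now rows[0,16) x cols[24,32) = 16x8
Op 3 fold_left: fold axis v@28; visible region now rows[0,16) x cols[24,28) = 16x4
Op 4 fold_down: fold axis h@8; visible region now rows[8,16) x cols[24,28) = 8x4
Op 5 cut(0, 2): punch at orig (8,26); cuts so far [(8, 26)]; region rows[8,16) x cols[24,28) = 8x4
Op 6 cut(2, 3): punch at orig (10,27); cuts so far [(8, 26), (10, 27)]; region rows[8,16) x cols[24,28) = 8x4
Op 7 cut(3, 2): punch at orig (11,26); cuts so far [(8, 26), (10, 27), (11, 26)]; region rows[8,16) x cols[24,28) = 8x4
Unfold 1 (reflect across h@8): 6 holes -> [(4, 26), (5, 27), (7, 26), (8, 26), (10, 27), (11, 26)]
Unfold 2 (reflect across v@28): 12 holes -> [(4, 26), (4, 29), (5, 27), (5, 28), (7, 26), (7, 29), (8, 26), (8, 29), (10, 27), (10, 28), (11, 26), (11, 29)]
Unfold 3 (reflect across v@24): 24 holes -> [(4, 18), (4, 21), (4, 26), (4, 29), (5, 19), (5, 20), (5, 27), (5, 28), (7, 18), (7, 21), (7, 26), (7, 29), (8, 18), (8, 21), (8, 26), (8, 29), (10, 19), (10, 20), (10, 27), (10, 28), (11, 18), (11, 21), (11, 26), (11, 29)]
Unfold 4 (reflect across v@16): 48 holes -> [(4, 2), (4, 5), (4, 10), (4, 13), (4, 18), (4, 21), (4, 26), (4, 29), (5, 3), (5, 4), (5, 11), (5, 12), (5, 19), (5, 20), (5, 27), (5, 28), (7, 2), (7, 5), (7, 10), (7, 13), (7, 18), (7, 21), (7, 26), (7, 29), (8, 2), (8, 5), (8, 10), (8, 13), (8, 18), (8, 21), (8, 26), (8, 29), (10, 3), (10, 4), (10, 11), (10, 12), (10, 19), (10, 20), (10, 27), (10, 28), (11, 2), (11, 5), (11, 10), (11, 13), (11, 18), (11, 21), (11, 26), (11, 29)]

Answer: 48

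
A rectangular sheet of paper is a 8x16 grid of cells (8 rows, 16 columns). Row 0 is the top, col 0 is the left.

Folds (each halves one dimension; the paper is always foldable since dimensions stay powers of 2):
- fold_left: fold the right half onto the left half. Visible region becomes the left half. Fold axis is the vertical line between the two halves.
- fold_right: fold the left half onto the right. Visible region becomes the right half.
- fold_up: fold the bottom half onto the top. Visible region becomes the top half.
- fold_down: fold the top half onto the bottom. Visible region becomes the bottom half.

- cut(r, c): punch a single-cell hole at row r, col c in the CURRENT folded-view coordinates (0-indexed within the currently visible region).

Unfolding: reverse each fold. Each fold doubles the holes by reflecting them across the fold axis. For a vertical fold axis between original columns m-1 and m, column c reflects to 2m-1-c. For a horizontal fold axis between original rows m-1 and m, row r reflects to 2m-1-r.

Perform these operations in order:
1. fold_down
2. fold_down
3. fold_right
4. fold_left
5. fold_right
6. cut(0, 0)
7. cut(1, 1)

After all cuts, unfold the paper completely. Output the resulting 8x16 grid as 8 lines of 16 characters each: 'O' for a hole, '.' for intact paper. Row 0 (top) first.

Answer: O..OO..OO..OO..O
.OO..OO..OO..OO.
.OO..OO..OO..OO.
O..OO..OO..OO..O
O..OO..OO..OO..O
.OO..OO..OO..OO.
.OO..OO..OO..OO.
O..OO..OO..OO..O

Derivation:
Op 1 fold_down: fold axis h@4; visible region now rows[4,8) x cols[0,16) = 4x16
Op 2 fold_down: fold axis h@6; visible region now rows[6,8) x cols[0,16) = 2x16
Op 3 fold_right: fold axis v@8; visible region now rows[6,8) x cols[8,16) = 2x8
Op 4 fold_left: fold axis v@12; visible region now rows[6,8) x cols[8,12) = 2x4
Op 5 fold_right: fold axis v@10; visible region now rows[6,8) x cols[10,12) = 2x2
Op 6 cut(0, 0): punch at orig (6,10); cuts so far [(6, 10)]; region rows[6,8) x cols[10,12) = 2x2
Op 7 cut(1, 1): punch at orig (7,11); cuts so far [(6, 10), (7, 11)]; region rows[6,8) x cols[10,12) = 2x2
Unfold 1 (reflect across v@10): 4 holes -> [(6, 9), (6, 10), (7, 8), (7, 11)]
Unfold 2 (reflect across v@12): 8 holes -> [(6, 9), (6, 10), (6, 13), (6, 14), (7, 8), (7, 11), (7, 12), (7, 15)]
Unfold 3 (reflect across v@8): 16 holes -> [(6, 1), (6, 2), (6, 5), (6, 6), (6, 9), (6, 10), (6, 13), (6, 14), (7, 0), (7, 3), (7, 4), (7, 7), (7, 8), (7, 11), (7, 12), (7, 15)]
Unfold 4 (reflect across h@6): 32 holes -> [(4, 0), (4, 3), (4, 4), (4, 7), (4, 8), (4, 11), (4, 12), (4, 15), (5, 1), (5, 2), (5, 5), (5, 6), (5, 9), (5, 10), (5, 13), (5, 14), (6, 1), (6, 2), (6, 5), (6, 6), (6, 9), (6, 10), (6, 13), (6, 14), (7, 0), (7, 3), (7, 4), (7, 7), (7, 8), (7, 11), (7, 12), (7, 15)]
Unfold 5 (reflect across h@4): 64 holes -> [(0, 0), (0, 3), (0, 4), (0, 7), (0, 8), (0, 11), (0, 12), (0, 15), (1, 1), (1, 2), (1, 5), (1, 6), (1, 9), (1, 10), (1, 13), (1, 14), (2, 1), (2, 2), (2, 5), (2, 6), (2, 9), (2, 10), (2, 13), (2, 14), (3, 0), (3, 3), (3, 4), (3, 7), (3, 8), (3, 11), (3, 12), (3, 15), (4, 0), (4, 3), (4, 4), (4, 7), (4, 8), (4, 11), (4, 12), (4, 15), (5, 1), (5, 2), (5, 5), (5, 6), (5, 9), (5, 10), (5, 13), (5, 14), (6, 1), (6, 2), (6, 5), (6, 6), (6, 9), (6, 10), (6, 13), (6, 14), (7, 0), (7, 3), (7, 4), (7, 7), (7, 8), (7, 11), (7, 12), (7, 15)]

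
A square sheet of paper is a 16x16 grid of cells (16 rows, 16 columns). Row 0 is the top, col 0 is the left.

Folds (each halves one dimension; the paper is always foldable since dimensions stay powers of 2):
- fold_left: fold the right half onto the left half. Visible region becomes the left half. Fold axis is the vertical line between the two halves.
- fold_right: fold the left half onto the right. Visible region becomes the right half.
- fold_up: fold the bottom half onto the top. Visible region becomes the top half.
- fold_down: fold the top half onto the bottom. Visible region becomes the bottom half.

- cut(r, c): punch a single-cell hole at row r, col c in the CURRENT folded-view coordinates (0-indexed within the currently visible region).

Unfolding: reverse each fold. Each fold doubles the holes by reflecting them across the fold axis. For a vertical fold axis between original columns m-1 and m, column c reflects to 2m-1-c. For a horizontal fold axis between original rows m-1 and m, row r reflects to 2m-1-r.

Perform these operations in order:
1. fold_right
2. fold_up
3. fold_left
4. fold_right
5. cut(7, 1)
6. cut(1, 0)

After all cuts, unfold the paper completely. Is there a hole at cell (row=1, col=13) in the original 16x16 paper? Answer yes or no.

Answer: yes

Derivation:
Op 1 fold_right: fold axis v@8; visible region now rows[0,16) x cols[8,16) = 16x8
Op 2 fold_up: fold axis h@8; visible region now rows[0,8) x cols[8,16) = 8x8
Op 3 fold_left: fold axis v@12; visible region now rows[0,8) x cols[8,12) = 8x4
Op 4 fold_right: fold axis v@10; visible region now rows[0,8) x cols[10,12) = 8x2
Op 5 cut(7, 1): punch at orig (7,11); cuts so far [(7, 11)]; region rows[0,8) x cols[10,12) = 8x2
Op 6 cut(1, 0): punch at orig (1,10); cuts so far [(1, 10), (7, 11)]; region rows[0,8) x cols[10,12) = 8x2
Unfold 1 (reflect across v@10): 4 holes -> [(1, 9), (1, 10), (7, 8), (7, 11)]
Unfold 2 (reflect across v@12): 8 holes -> [(1, 9), (1, 10), (1, 13), (1, 14), (7, 8), (7, 11), (7, 12), (7, 15)]
Unfold 3 (reflect across h@8): 16 holes -> [(1, 9), (1, 10), (1, 13), (1, 14), (7, 8), (7, 11), (7, 12), (7, 15), (8, 8), (8, 11), (8, 12), (8, 15), (14, 9), (14, 10), (14, 13), (14, 14)]
Unfold 4 (reflect across v@8): 32 holes -> [(1, 1), (1, 2), (1, 5), (1, 6), (1, 9), (1, 10), (1, 13), (1, 14), (7, 0), (7, 3), (7, 4), (7, 7), (7, 8), (7, 11), (7, 12), (7, 15), (8, 0), (8, 3), (8, 4), (8, 7), (8, 8), (8, 11), (8, 12), (8, 15), (14, 1), (14, 2), (14, 5), (14, 6), (14, 9), (14, 10), (14, 13), (14, 14)]
Holes: [(1, 1), (1, 2), (1, 5), (1, 6), (1, 9), (1, 10), (1, 13), (1, 14), (7, 0), (7, 3), (7, 4), (7, 7), (7, 8), (7, 11), (7, 12), (7, 15), (8, 0), (8, 3), (8, 4), (8, 7), (8, 8), (8, 11), (8, 12), (8, 15), (14, 1), (14, 2), (14, 5), (14, 6), (14, 9), (14, 10), (14, 13), (14, 14)]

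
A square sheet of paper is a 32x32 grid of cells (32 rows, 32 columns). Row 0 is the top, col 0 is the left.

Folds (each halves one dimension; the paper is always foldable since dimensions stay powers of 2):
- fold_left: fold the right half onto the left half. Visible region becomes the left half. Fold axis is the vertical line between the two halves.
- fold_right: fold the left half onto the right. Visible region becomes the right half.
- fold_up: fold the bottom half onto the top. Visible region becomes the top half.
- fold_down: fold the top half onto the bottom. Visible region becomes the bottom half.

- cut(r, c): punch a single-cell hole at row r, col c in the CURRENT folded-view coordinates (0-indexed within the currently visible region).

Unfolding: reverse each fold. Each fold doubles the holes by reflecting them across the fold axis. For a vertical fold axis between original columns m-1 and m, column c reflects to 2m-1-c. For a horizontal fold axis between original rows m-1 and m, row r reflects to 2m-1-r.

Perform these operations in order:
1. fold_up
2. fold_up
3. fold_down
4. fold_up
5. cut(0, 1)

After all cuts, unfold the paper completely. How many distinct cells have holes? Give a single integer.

Op 1 fold_up: fold axis h@16; visible region now rows[0,16) x cols[0,32) = 16x32
Op 2 fold_up: fold axis h@8; visible region now rows[0,8) x cols[0,32) = 8x32
Op 3 fold_down: fold axis h@4; visible region now rows[4,8) x cols[0,32) = 4x32
Op 4 fold_up: fold axis h@6; visible region now rows[4,6) x cols[0,32) = 2x32
Op 5 cut(0, 1): punch at orig (4,1); cuts so far [(4, 1)]; region rows[4,6) x cols[0,32) = 2x32
Unfold 1 (reflect across h@6): 2 holes -> [(4, 1), (7, 1)]
Unfold 2 (reflect across h@4): 4 holes -> [(0, 1), (3, 1), (4, 1), (7, 1)]
Unfold 3 (reflect across h@8): 8 holes -> [(0, 1), (3, 1), (4, 1), (7, 1), (8, 1), (11, 1), (12, 1), (15, 1)]
Unfold 4 (reflect across h@16): 16 holes -> [(0, 1), (3, 1), (4, 1), (7, 1), (8, 1), (11, 1), (12, 1), (15, 1), (16, 1), (19, 1), (20, 1), (23, 1), (24, 1), (27, 1), (28, 1), (31, 1)]

Answer: 16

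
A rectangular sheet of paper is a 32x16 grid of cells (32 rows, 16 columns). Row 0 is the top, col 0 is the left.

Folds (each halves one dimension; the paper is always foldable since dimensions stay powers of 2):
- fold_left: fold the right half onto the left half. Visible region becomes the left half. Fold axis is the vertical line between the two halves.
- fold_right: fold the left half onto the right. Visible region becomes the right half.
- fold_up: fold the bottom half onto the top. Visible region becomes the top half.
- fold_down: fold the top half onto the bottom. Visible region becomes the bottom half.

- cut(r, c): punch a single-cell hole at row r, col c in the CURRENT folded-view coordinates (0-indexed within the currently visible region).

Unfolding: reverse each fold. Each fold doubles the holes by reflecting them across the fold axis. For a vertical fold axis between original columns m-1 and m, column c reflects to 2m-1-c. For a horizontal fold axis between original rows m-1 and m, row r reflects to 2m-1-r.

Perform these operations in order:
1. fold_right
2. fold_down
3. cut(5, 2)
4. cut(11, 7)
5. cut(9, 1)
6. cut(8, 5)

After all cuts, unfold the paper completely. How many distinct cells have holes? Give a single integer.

Answer: 16

Derivation:
Op 1 fold_right: fold axis v@8; visible region now rows[0,32) x cols[8,16) = 32x8
Op 2 fold_down: fold axis h@16; visible region now rows[16,32) x cols[8,16) = 16x8
Op 3 cut(5, 2): punch at orig (21,10); cuts so far [(21, 10)]; region rows[16,32) x cols[8,16) = 16x8
Op 4 cut(11, 7): punch at orig (27,15); cuts so far [(21, 10), (27, 15)]; region rows[16,32) x cols[8,16) = 16x8
Op 5 cut(9, 1): punch at orig (25,9); cuts so far [(21, 10), (25, 9), (27, 15)]; region rows[16,32) x cols[8,16) = 16x8
Op 6 cut(8, 5): punch at orig (24,13); cuts so far [(21, 10), (24, 13), (25, 9), (27, 15)]; region rows[16,32) x cols[8,16) = 16x8
Unfold 1 (reflect across h@16): 8 holes -> [(4, 15), (6, 9), (7, 13), (10, 10), (21, 10), (24, 13), (25, 9), (27, 15)]
Unfold 2 (reflect across v@8): 16 holes -> [(4, 0), (4, 15), (6, 6), (6, 9), (7, 2), (7, 13), (10, 5), (10, 10), (21, 5), (21, 10), (24, 2), (24, 13), (25, 6), (25, 9), (27, 0), (27, 15)]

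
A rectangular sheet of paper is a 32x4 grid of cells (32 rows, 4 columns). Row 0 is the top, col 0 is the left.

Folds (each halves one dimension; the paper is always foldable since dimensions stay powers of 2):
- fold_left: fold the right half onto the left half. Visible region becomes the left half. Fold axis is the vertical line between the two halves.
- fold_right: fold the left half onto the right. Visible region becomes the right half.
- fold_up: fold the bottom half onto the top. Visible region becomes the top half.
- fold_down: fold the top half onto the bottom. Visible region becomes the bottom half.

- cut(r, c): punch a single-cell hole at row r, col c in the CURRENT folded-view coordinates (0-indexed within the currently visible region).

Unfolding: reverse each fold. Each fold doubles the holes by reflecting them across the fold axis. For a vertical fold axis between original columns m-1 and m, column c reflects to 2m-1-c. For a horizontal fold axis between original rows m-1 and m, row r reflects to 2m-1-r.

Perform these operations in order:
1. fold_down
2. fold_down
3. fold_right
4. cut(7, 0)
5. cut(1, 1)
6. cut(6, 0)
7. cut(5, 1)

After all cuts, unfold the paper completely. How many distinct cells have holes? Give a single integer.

Op 1 fold_down: fold axis h@16; visible region now rows[16,32) x cols[0,4) = 16x4
Op 2 fold_down: fold axis h@24; visible region now rows[24,32) x cols[0,4) = 8x4
Op 3 fold_right: fold axis v@2; visible region now rows[24,32) x cols[2,4) = 8x2
Op 4 cut(7, 0): punch at orig (31,2); cuts so far [(31, 2)]; region rows[24,32) x cols[2,4) = 8x2
Op 5 cut(1, 1): punch at orig (25,3); cuts so far [(25, 3), (31, 2)]; region rows[24,32) x cols[2,4) = 8x2
Op 6 cut(6, 0): punch at orig (30,2); cuts so far [(25, 3), (30, 2), (31, 2)]; region rows[24,32) x cols[2,4) = 8x2
Op 7 cut(5, 1): punch at orig (29,3); cuts so far [(25, 3), (29, 3), (30, 2), (31, 2)]; region rows[24,32) x cols[2,4) = 8x2
Unfold 1 (reflect across v@2): 8 holes -> [(25, 0), (25, 3), (29, 0), (29, 3), (30, 1), (30, 2), (31, 1), (31, 2)]
Unfold 2 (reflect across h@24): 16 holes -> [(16, 1), (16, 2), (17, 1), (17, 2), (18, 0), (18, 3), (22, 0), (22, 3), (25, 0), (25, 3), (29, 0), (29, 3), (30, 1), (30, 2), (31, 1), (31, 2)]
Unfold 3 (reflect across h@16): 32 holes -> [(0, 1), (0, 2), (1, 1), (1, 2), (2, 0), (2, 3), (6, 0), (6, 3), (9, 0), (9, 3), (13, 0), (13, 3), (14, 1), (14, 2), (15, 1), (15, 2), (16, 1), (16, 2), (17, 1), (17, 2), (18, 0), (18, 3), (22, 0), (22, 3), (25, 0), (25, 3), (29, 0), (29, 3), (30, 1), (30, 2), (31, 1), (31, 2)]

Answer: 32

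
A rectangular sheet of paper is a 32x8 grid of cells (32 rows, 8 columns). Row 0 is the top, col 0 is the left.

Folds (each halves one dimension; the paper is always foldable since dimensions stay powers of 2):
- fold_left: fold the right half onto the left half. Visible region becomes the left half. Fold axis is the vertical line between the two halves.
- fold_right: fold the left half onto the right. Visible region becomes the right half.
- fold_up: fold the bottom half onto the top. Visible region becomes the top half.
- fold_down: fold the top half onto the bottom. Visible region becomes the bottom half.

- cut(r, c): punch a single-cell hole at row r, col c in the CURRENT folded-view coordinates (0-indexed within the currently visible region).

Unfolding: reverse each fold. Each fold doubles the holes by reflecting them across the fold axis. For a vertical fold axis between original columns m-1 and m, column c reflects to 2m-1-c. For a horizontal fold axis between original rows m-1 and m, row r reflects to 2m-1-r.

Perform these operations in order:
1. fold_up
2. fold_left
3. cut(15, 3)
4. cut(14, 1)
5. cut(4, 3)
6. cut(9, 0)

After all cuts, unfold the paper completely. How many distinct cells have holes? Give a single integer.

Answer: 16

Derivation:
Op 1 fold_up: fold axis h@16; visible region now rows[0,16) x cols[0,8) = 16x8
Op 2 fold_left: fold axis v@4; visible region now rows[0,16) x cols[0,4) = 16x4
Op 3 cut(15, 3): punch at orig (15,3); cuts so far [(15, 3)]; region rows[0,16) x cols[0,4) = 16x4
Op 4 cut(14, 1): punch at orig (14,1); cuts so far [(14, 1), (15, 3)]; region rows[0,16) x cols[0,4) = 16x4
Op 5 cut(4, 3): punch at orig (4,3); cuts so far [(4, 3), (14, 1), (15, 3)]; region rows[0,16) x cols[0,4) = 16x4
Op 6 cut(9, 0): punch at orig (9,0); cuts so far [(4, 3), (9, 0), (14, 1), (15, 3)]; region rows[0,16) x cols[0,4) = 16x4
Unfold 1 (reflect across v@4): 8 holes -> [(4, 3), (4, 4), (9, 0), (9, 7), (14, 1), (14, 6), (15, 3), (15, 4)]
Unfold 2 (reflect across h@16): 16 holes -> [(4, 3), (4, 4), (9, 0), (9, 7), (14, 1), (14, 6), (15, 3), (15, 4), (16, 3), (16, 4), (17, 1), (17, 6), (22, 0), (22, 7), (27, 3), (27, 4)]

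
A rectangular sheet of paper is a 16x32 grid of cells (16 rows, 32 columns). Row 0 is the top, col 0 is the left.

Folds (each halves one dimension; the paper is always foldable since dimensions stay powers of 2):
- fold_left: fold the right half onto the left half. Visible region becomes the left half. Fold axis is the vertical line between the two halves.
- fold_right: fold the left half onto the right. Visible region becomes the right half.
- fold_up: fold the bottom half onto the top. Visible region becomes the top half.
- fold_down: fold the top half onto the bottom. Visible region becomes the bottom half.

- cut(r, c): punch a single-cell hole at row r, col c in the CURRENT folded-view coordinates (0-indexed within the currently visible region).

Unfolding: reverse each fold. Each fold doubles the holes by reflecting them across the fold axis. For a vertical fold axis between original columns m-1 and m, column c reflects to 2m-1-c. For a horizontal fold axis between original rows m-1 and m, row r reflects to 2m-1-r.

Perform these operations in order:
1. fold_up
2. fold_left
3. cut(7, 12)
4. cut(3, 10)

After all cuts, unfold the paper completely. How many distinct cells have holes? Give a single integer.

Op 1 fold_up: fold axis h@8; visible region now rows[0,8) x cols[0,32) = 8x32
Op 2 fold_left: fold axis v@16; visible region now rows[0,8) x cols[0,16) = 8x16
Op 3 cut(7, 12): punch at orig (7,12); cuts so far [(7, 12)]; region rows[0,8) x cols[0,16) = 8x16
Op 4 cut(3, 10): punch at orig (3,10); cuts so far [(3, 10), (7, 12)]; region rows[0,8) x cols[0,16) = 8x16
Unfold 1 (reflect across v@16): 4 holes -> [(3, 10), (3, 21), (7, 12), (7, 19)]
Unfold 2 (reflect across h@8): 8 holes -> [(3, 10), (3, 21), (7, 12), (7, 19), (8, 12), (8, 19), (12, 10), (12, 21)]

Answer: 8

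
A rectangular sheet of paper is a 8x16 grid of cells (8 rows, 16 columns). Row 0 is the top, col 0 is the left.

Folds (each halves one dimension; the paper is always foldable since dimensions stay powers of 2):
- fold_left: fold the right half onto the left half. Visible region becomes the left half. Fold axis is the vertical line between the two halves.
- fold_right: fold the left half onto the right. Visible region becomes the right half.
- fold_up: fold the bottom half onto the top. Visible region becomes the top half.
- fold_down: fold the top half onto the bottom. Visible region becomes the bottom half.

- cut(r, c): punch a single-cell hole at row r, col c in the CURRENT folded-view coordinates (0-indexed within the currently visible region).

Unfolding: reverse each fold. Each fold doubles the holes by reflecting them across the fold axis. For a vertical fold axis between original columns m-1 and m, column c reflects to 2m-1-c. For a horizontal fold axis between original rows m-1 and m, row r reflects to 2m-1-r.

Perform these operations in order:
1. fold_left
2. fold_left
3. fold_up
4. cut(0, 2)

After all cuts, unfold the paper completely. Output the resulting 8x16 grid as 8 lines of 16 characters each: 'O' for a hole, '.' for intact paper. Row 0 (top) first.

Op 1 fold_left: fold axis v@8; visible region now rows[0,8) x cols[0,8) = 8x8
Op 2 fold_left: fold axis v@4; visible region now rows[0,8) x cols[0,4) = 8x4
Op 3 fold_up: fold axis h@4; visible region now rows[0,4) x cols[0,4) = 4x4
Op 4 cut(0, 2): punch at orig (0,2); cuts so far [(0, 2)]; region rows[0,4) x cols[0,4) = 4x4
Unfold 1 (reflect across h@4): 2 holes -> [(0, 2), (7, 2)]
Unfold 2 (reflect across v@4): 4 holes -> [(0, 2), (0, 5), (7, 2), (7, 5)]
Unfold 3 (reflect across v@8): 8 holes -> [(0, 2), (0, 5), (0, 10), (0, 13), (7, 2), (7, 5), (7, 10), (7, 13)]

Answer: ..O..O....O..O..
................
................
................
................
................
................
..O..O....O..O..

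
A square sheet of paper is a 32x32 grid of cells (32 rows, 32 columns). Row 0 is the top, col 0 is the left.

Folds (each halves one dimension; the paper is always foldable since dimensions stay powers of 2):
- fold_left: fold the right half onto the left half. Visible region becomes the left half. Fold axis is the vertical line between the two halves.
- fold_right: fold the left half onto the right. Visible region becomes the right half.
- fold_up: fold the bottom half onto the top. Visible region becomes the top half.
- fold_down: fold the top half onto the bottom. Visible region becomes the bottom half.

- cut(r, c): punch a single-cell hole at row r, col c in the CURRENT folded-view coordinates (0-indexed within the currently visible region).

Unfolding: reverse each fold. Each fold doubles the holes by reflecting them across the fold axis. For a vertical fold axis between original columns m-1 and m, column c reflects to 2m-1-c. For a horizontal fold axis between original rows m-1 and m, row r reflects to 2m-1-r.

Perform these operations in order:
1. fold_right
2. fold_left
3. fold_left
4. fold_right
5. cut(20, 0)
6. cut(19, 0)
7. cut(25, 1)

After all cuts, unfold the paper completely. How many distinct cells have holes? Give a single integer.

Answer: 48

Derivation:
Op 1 fold_right: fold axis v@16; visible region now rows[0,32) x cols[16,32) = 32x16
Op 2 fold_left: fold axis v@24; visible region now rows[0,32) x cols[16,24) = 32x8
Op 3 fold_left: fold axis v@20; visible region now rows[0,32) x cols[16,20) = 32x4
Op 4 fold_right: fold axis v@18; visible region now rows[0,32) x cols[18,20) = 32x2
Op 5 cut(20, 0): punch at orig (20,18); cuts so far [(20, 18)]; region rows[0,32) x cols[18,20) = 32x2
Op 6 cut(19, 0): punch at orig (19,18); cuts so far [(19, 18), (20, 18)]; region rows[0,32) x cols[18,20) = 32x2
Op 7 cut(25, 1): punch at orig (25,19); cuts so far [(19, 18), (20, 18), (25, 19)]; region rows[0,32) x cols[18,20) = 32x2
Unfold 1 (reflect across v@18): 6 holes -> [(19, 17), (19, 18), (20, 17), (20, 18), (25, 16), (25, 19)]
Unfold 2 (reflect across v@20): 12 holes -> [(19, 17), (19, 18), (19, 21), (19, 22), (20, 17), (20, 18), (20, 21), (20, 22), (25, 16), (25, 19), (25, 20), (25, 23)]
Unfold 3 (reflect across v@24): 24 holes -> [(19, 17), (19, 18), (19, 21), (19, 22), (19, 25), (19, 26), (19, 29), (19, 30), (20, 17), (20, 18), (20, 21), (20, 22), (20, 25), (20, 26), (20, 29), (20, 30), (25, 16), (25, 19), (25, 20), (25, 23), (25, 24), (25, 27), (25, 28), (25, 31)]
Unfold 4 (reflect across v@16): 48 holes -> [(19, 1), (19, 2), (19, 5), (19, 6), (19, 9), (19, 10), (19, 13), (19, 14), (19, 17), (19, 18), (19, 21), (19, 22), (19, 25), (19, 26), (19, 29), (19, 30), (20, 1), (20, 2), (20, 5), (20, 6), (20, 9), (20, 10), (20, 13), (20, 14), (20, 17), (20, 18), (20, 21), (20, 22), (20, 25), (20, 26), (20, 29), (20, 30), (25, 0), (25, 3), (25, 4), (25, 7), (25, 8), (25, 11), (25, 12), (25, 15), (25, 16), (25, 19), (25, 20), (25, 23), (25, 24), (25, 27), (25, 28), (25, 31)]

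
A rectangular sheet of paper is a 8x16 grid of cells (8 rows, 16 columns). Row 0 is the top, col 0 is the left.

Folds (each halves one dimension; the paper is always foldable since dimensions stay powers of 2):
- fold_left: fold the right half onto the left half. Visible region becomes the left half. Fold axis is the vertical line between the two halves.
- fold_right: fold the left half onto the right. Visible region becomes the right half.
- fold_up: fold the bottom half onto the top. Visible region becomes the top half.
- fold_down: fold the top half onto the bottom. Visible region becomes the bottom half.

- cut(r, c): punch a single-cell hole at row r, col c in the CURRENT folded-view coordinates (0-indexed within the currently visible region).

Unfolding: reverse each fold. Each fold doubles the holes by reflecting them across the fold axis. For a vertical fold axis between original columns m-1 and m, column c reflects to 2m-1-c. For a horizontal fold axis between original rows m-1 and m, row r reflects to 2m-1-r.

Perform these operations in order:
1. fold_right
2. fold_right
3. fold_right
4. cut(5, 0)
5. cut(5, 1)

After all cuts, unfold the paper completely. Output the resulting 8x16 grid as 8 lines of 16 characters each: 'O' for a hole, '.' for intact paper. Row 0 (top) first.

Op 1 fold_right: fold axis v@8; visible region now rows[0,8) x cols[8,16) = 8x8
Op 2 fold_right: fold axis v@12; visible region now rows[0,8) x cols[12,16) = 8x4
Op 3 fold_right: fold axis v@14; visible region now rows[0,8) x cols[14,16) = 8x2
Op 4 cut(5, 0): punch at orig (5,14); cuts so far [(5, 14)]; region rows[0,8) x cols[14,16) = 8x2
Op 5 cut(5, 1): punch at orig (5,15); cuts so far [(5, 14), (5, 15)]; region rows[0,8) x cols[14,16) = 8x2
Unfold 1 (reflect across v@14): 4 holes -> [(5, 12), (5, 13), (5, 14), (5, 15)]
Unfold 2 (reflect across v@12): 8 holes -> [(5, 8), (5, 9), (5, 10), (5, 11), (5, 12), (5, 13), (5, 14), (5, 15)]
Unfold 3 (reflect across v@8): 16 holes -> [(5, 0), (5, 1), (5, 2), (5, 3), (5, 4), (5, 5), (5, 6), (5, 7), (5, 8), (5, 9), (5, 10), (5, 11), (5, 12), (5, 13), (5, 14), (5, 15)]

Answer: ................
................
................
................
................
OOOOOOOOOOOOOOOO
................
................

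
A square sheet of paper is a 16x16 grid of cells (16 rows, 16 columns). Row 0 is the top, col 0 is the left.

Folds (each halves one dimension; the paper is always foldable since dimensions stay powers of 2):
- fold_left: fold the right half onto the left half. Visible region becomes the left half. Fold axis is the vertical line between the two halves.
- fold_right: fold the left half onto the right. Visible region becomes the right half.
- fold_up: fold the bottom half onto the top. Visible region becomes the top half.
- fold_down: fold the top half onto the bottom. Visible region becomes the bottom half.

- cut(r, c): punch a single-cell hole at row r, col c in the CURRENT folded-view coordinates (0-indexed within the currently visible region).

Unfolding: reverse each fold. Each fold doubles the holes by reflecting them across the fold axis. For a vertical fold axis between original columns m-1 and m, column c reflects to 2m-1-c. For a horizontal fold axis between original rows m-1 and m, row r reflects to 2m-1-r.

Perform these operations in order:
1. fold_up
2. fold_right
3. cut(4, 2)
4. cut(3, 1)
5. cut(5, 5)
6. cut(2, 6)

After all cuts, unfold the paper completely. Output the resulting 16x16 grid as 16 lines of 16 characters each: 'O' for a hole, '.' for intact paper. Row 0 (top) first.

Op 1 fold_up: fold axis h@8; visible region now rows[0,8) x cols[0,16) = 8x16
Op 2 fold_right: fold axis v@8; visible region now rows[0,8) x cols[8,16) = 8x8
Op 3 cut(4, 2): punch at orig (4,10); cuts so far [(4, 10)]; region rows[0,8) x cols[8,16) = 8x8
Op 4 cut(3, 1): punch at orig (3,9); cuts so far [(3, 9), (4, 10)]; region rows[0,8) x cols[8,16) = 8x8
Op 5 cut(5, 5): punch at orig (5,13); cuts so far [(3, 9), (4, 10), (5, 13)]; region rows[0,8) x cols[8,16) = 8x8
Op 6 cut(2, 6): punch at orig (2,14); cuts so far [(2, 14), (3, 9), (4, 10), (5, 13)]; region rows[0,8) x cols[8,16) = 8x8
Unfold 1 (reflect across v@8): 8 holes -> [(2, 1), (2, 14), (3, 6), (3, 9), (4, 5), (4, 10), (5, 2), (5, 13)]
Unfold 2 (reflect across h@8): 16 holes -> [(2, 1), (2, 14), (3, 6), (3, 9), (4, 5), (4, 10), (5, 2), (5, 13), (10, 2), (10, 13), (11, 5), (11, 10), (12, 6), (12, 9), (13, 1), (13, 14)]

Answer: ................
................
.O............O.
......O..O......
.....O....O.....
..O..........O..
................
................
................
................
..O..........O..
.....O....O.....
......O..O......
.O............O.
................
................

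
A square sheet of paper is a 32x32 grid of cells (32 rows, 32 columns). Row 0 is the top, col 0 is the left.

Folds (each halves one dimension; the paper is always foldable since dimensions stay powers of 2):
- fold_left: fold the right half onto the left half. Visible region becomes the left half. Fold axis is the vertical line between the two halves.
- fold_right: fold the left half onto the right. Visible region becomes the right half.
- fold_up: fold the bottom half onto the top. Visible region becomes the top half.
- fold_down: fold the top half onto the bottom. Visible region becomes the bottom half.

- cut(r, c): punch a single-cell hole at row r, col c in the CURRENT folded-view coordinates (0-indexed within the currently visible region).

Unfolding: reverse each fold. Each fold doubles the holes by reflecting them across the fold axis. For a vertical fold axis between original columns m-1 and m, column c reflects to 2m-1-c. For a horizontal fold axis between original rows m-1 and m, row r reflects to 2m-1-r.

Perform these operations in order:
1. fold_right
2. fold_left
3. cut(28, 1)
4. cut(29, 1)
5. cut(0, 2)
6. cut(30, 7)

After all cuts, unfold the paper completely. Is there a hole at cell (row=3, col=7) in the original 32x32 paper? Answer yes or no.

Op 1 fold_right: fold axis v@16; visible region now rows[0,32) x cols[16,32) = 32x16
Op 2 fold_left: fold axis v@24; visible region now rows[0,32) x cols[16,24) = 32x8
Op 3 cut(28, 1): punch at orig (28,17); cuts so far [(28, 17)]; region rows[0,32) x cols[16,24) = 32x8
Op 4 cut(29, 1): punch at orig (29,17); cuts so far [(28, 17), (29, 17)]; region rows[0,32) x cols[16,24) = 32x8
Op 5 cut(0, 2): punch at orig (0,18); cuts so far [(0, 18), (28, 17), (29, 17)]; region rows[0,32) x cols[16,24) = 32x8
Op 6 cut(30, 7): punch at orig (30,23); cuts so far [(0, 18), (28, 17), (29, 17), (30, 23)]; region rows[0,32) x cols[16,24) = 32x8
Unfold 1 (reflect across v@24): 8 holes -> [(0, 18), (0, 29), (28, 17), (28, 30), (29, 17), (29, 30), (30, 23), (30, 24)]
Unfold 2 (reflect across v@16): 16 holes -> [(0, 2), (0, 13), (0, 18), (0, 29), (28, 1), (28, 14), (28, 17), (28, 30), (29, 1), (29, 14), (29, 17), (29, 30), (30, 7), (30, 8), (30, 23), (30, 24)]
Holes: [(0, 2), (0, 13), (0, 18), (0, 29), (28, 1), (28, 14), (28, 17), (28, 30), (29, 1), (29, 14), (29, 17), (29, 30), (30, 7), (30, 8), (30, 23), (30, 24)]

Answer: no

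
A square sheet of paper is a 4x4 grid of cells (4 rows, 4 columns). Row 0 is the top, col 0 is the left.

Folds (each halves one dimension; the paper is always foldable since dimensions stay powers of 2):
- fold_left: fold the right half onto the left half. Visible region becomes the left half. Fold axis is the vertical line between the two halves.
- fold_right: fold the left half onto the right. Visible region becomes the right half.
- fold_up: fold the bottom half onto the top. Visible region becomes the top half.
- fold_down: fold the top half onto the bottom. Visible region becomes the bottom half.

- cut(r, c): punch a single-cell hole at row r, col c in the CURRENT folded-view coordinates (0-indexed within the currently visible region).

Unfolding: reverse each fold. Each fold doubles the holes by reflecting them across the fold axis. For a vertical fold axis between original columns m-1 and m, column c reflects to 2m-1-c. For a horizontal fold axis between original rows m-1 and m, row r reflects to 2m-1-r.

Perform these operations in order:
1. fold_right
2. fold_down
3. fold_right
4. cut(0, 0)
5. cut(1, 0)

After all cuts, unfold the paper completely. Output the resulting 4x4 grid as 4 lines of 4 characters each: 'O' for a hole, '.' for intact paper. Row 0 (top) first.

Answer: OOOO
OOOO
OOOO
OOOO

Derivation:
Op 1 fold_right: fold axis v@2; visible region now rows[0,4) x cols[2,4) = 4x2
Op 2 fold_down: fold axis h@2; visible region now rows[2,4) x cols[2,4) = 2x2
Op 3 fold_right: fold axis v@3; visible region now rows[2,4) x cols[3,4) = 2x1
Op 4 cut(0, 0): punch at orig (2,3); cuts so far [(2, 3)]; region rows[2,4) x cols[3,4) = 2x1
Op 5 cut(1, 0): punch at orig (3,3); cuts so far [(2, 3), (3, 3)]; region rows[2,4) x cols[3,4) = 2x1
Unfold 1 (reflect across v@3): 4 holes -> [(2, 2), (2, 3), (3, 2), (3, 3)]
Unfold 2 (reflect across h@2): 8 holes -> [(0, 2), (0, 3), (1, 2), (1, 3), (2, 2), (2, 3), (3, 2), (3, 3)]
Unfold 3 (reflect across v@2): 16 holes -> [(0, 0), (0, 1), (0, 2), (0, 3), (1, 0), (1, 1), (1, 2), (1, 3), (2, 0), (2, 1), (2, 2), (2, 3), (3, 0), (3, 1), (3, 2), (3, 3)]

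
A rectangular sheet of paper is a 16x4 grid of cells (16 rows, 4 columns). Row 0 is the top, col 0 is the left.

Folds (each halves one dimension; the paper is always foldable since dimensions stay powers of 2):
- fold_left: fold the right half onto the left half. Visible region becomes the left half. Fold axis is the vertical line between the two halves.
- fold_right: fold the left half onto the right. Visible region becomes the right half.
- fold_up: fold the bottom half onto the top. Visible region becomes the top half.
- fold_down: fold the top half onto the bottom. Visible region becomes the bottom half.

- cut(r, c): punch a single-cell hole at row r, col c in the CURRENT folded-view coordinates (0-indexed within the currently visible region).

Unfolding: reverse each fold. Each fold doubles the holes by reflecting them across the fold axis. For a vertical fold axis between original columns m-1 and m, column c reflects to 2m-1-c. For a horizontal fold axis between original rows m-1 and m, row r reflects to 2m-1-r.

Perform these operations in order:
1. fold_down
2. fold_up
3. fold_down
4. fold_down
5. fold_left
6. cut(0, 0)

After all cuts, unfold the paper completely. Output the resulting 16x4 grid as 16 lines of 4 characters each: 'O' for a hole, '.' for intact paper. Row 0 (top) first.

Answer: O..O
O..O
O..O
O..O
O..O
O..O
O..O
O..O
O..O
O..O
O..O
O..O
O..O
O..O
O..O
O..O

Derivation:
Op 1 fold_down: fold axis h@8; visible region now rows[8,16) x cols[0,4) = 8x4
Op 2 fold_up: fold axis h@12; visible region now rows[8,12) x cols[0,4) = 4x4
Op 3 fold_down: fold axis h@10; visible region now rows[10,12) x cols[0,4) = 2x4
Op 4 fold_down: fold axis h@11; visible region now rows[11,12) x cols[0,4) = 1x4
Op 5 fold_left: fold axis v@2; visible region now rows[11,12) x cols[0,2) = 1x2
Op 6 cut(0, 0): punch at orig (11,0); cuts so far [(11, 0)]; region rows[11,12) x cols[0,2) = 1x2
Unfold 1 (reflect across v@2): 2 holes -> [(11, 0), (11, 3)]
Unfold 2 (reflect across h@11): 4 holes -> [(10, 0), (10, 3), (11, 0), (11, 3)]
Unfold 3 (reflect across h@10): 8 holes -> [(8, 0), (8, 3), (9, 0), (9, 3), (10, 0), (10, 3), (11, 0), (11, 3)]
Unfold 4 (reflect across h@12): 16 holes -> [(8, 0), (8, 3), (9, 0), (9, 3), (10, 0), (10, 3), (11, 0), (11, 3), (12, 0), (12, 3), (13, 0), (13, 3), (14, 0), (14, 3), (15, 0), (15, 3)]
Unfold 5 (reflect across h@8): 32 holes -> [(0, 0), (0, 3), (1, 0), (1, 3), (2, 0), (2, 3), (3, 0), (3, 3), (4, 0), (4, 3), (5, 0), (5, 3), (6, 0), (6, 3), (7, 0), (7, 3), (8, 0), (8, 3), (9, 0), (9, 3), (10, 0), (10, 3), (11, 0), (11, 3), (12, 0), (12, 3), (13, 0), (13, 3), (14, 0), (14, 3), (15, 0), (15, 3)]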